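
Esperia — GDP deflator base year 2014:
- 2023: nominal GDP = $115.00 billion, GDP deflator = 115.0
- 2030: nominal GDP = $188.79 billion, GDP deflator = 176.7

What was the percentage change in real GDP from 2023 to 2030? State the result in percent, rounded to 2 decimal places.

Deflate each year: 2023 → 115.00/1.150 = 100.00; 2030 → 188.79/1.767 = 106.84.
So real GDP changed by 106.84/100.00 − 1 = 0.0684, i.e. 6.84%.

6.84%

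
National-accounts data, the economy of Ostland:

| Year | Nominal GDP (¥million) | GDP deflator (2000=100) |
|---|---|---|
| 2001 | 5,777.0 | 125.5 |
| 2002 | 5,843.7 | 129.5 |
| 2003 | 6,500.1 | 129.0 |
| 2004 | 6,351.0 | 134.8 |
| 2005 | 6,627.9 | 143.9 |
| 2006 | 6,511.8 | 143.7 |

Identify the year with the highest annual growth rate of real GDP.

2003

2002: real = 5843.7/1.295 = 4512.51; growth vs 2001 (4603.19) = -1.97%.
2003: real = 6500.1/1.290 = 5038.84; growth vs 2002 (4512.51) = 11.66%.
2004: real = 6351.0/1.348 = 4711.42; growth vs 2003 (5038.84) = -6.50%.
2005: real = 6627.9/1.439 = 4605.91; growth vs 2004 (4711.42) = -2.24%.
2006: real = 6511.8/1.437 = 4531.52; growth vs 2005 (4605.91) = -1.62%.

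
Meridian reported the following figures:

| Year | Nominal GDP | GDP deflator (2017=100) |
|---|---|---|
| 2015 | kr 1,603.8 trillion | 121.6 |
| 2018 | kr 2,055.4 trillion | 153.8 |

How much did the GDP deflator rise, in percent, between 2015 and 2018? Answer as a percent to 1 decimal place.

Price-level change = 153.8 / 121.6 − 1 = 0.2648.

26.5%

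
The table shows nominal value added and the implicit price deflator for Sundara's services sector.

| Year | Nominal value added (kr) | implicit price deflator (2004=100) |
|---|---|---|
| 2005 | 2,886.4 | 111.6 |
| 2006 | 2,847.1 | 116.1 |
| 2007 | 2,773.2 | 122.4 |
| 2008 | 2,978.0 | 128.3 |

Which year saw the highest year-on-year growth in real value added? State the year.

2006: real = 2847.1/1.161 = 2452.28; growth vs 2005 (2586.38) = -5.18%.
2007: real = 2773.2/1.224 = 2265.69; growth vs 2006 (2452.28) = -7.61%.
2008: real = 2978.0/1.283 = 2321.12; growth vs 2007 (2265.69) = 2.45%.

2008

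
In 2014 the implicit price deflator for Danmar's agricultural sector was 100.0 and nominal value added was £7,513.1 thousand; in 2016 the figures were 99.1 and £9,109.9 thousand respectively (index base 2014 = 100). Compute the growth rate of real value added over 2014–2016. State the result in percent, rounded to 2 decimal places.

22.35%

Deflate each year: 2014 → 7513.1/1.000 = 7513.10; 2016 → 9109.9/0.991 = 9192.63.
So real value added changed by 9192.63/7513.10 − 1 = 0.2235, i.e. 22.35%.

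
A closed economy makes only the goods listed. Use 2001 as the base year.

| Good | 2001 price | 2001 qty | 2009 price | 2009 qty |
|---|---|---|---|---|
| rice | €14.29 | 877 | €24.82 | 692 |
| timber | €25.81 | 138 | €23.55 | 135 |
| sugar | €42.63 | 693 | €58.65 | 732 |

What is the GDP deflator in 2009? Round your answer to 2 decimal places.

Nominal GDP 2009 = 24.82·692 + 23.55·135 + 58.65·732 = 63286.49.
Real GDP 2009 (at 2001 prices) = 14.29·692 + 25.81·135 + 42.63·732 = 44578.19.
Deflator = Nominal/Real × 100 = 63286.49/44578.19 × 100 = 141.967.

141.97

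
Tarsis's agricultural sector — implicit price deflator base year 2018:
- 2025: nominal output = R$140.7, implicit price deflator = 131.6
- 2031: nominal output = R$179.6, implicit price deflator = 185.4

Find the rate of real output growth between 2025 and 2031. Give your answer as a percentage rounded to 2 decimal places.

Deflate each year: 2025 → 140.7/1.316 = 106.91; 2031 → 179.6/1.854 = 96.87.
So real output changed by 96.87/106.91 − 1 = -0.0939, i.e. -9.39%.

-9.39%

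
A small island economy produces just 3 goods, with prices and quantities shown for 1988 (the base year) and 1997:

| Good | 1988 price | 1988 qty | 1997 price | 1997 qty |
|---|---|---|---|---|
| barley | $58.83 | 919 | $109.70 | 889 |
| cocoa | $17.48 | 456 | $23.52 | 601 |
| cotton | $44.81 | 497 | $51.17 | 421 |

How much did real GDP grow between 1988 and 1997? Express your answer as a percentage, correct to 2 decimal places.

Real GDP 1988 = Nominal GDP 1988 = 58.83·919 + 17.48·456 + 44.81·497 = 84306.22.
Real GDP 1997 (at 1988 prices) = 58.83·889 + 17.48·601 + 44.81·421 = 81670.36.
Real growth = 81670.36/84306.22 − 1 = -0.0313.

-3.13%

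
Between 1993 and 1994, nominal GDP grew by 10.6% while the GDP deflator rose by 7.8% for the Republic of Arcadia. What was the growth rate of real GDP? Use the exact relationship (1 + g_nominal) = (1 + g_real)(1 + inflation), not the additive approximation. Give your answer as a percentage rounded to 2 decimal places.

2.60%

(1 + g_nom) = (1 + g_real)(1 + π), so g_real = 1.1060 / 1.0780 − 1 = 0.02597.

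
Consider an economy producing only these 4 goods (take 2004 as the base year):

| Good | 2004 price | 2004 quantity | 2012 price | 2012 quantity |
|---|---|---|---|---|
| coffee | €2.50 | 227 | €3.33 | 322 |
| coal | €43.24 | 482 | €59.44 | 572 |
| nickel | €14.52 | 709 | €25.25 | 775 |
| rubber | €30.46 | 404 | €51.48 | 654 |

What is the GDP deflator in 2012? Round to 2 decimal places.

Nominal GDP 2012 = 3.33·322 + 59.44·572 + 25.25·775 + 51.48·654 = 88308.61.
Real GDP 2012 (at 2004 prices) = 2.50·322 + 43.24·572 + 14.52·775 + 30.46·654 = 56712.12.
Deflator = Nominal/Real × 100 = 88308.61/56712.12 × 100 = 155.714.

155.71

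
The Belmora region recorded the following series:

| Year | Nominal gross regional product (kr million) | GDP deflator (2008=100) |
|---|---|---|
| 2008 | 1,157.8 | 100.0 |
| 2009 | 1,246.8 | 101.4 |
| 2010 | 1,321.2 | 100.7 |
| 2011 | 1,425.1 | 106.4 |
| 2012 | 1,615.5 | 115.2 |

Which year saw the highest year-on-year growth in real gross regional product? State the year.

2010

2009: real = 1246.8/1.014 = 1229.59; growth vs 2008 (1157.80) = 6.20%.
2010: real = 1321.2/1.007 = 1312.02; growth vs 2009 (1229.59) = 6.70%.
2011: real = 1425.1/1.064 = 1339.38; growth vs 2010 (1312.02) = 2.09%.
2012: real = 1615.5/1.152 = 1402.34; growth vs 2011 (1339.38) = 4.70%.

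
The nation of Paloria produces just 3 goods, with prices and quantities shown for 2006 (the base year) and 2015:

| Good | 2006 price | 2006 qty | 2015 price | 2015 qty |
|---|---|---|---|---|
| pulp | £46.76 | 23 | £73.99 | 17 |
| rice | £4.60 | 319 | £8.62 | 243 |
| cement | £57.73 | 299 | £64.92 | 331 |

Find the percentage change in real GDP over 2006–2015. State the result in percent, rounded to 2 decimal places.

Real GDP 2006 = Nominal GDP 2006 = 46.76·23 + 4.60·319 + 57.73·299 = 19804.15.
Real GDP 2015 (at 2006 prices) = 46.76·17 + 4.60·243 + 57.73·331 = 21021.35.
Real growth = 21021.35/19804.15 − 1 = 0.0615.

6.15%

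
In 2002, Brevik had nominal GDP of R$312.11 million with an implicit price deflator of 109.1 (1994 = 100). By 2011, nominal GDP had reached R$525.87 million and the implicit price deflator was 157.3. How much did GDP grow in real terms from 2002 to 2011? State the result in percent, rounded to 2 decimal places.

16.86%

Deflate each year: 2002 → 312.11/1.091 = 286.08; 2011 → 525.87/1.573 = 334.31.
So real GDP changed by 334.31/286.08 − 1 = 0.1686, i.e. 16.86%.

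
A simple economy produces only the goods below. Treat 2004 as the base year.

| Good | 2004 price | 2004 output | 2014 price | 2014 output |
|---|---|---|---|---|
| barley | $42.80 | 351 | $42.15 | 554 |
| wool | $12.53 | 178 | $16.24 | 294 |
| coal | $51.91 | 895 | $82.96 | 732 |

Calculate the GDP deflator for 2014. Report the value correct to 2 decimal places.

Nominal GDP 2014 = 42.15·554 + 16.24·294 + 82.96·732 = 88852.38.
Real GDP 2014 (at 2004 prices) = 42.80·554 + 12.53·294 + 51.91·732 = 65393.14.
Deflator = Nominal/Real × 100 = 88852.38/65393.14 × 100 = 135.874.

135.87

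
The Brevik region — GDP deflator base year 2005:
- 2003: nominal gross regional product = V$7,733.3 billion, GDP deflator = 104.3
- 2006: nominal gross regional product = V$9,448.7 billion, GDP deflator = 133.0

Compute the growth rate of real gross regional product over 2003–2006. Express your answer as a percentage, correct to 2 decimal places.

-4.18%

Real gross regional product 2003 = 7733.3 / 1.043 = 7414.48.
Real gross regional product 2006 = 9448.7 / 1.330 = 7104.29.
Real growth = 7104.29 / 7414.48 − 1 = -0.0418.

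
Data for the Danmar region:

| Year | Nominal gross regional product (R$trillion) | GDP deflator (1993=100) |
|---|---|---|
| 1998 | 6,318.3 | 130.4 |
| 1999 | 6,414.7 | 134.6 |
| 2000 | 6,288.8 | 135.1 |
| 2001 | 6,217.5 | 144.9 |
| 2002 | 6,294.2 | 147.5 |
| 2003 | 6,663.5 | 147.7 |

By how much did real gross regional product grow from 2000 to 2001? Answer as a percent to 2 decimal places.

-7.82%

Real gross regional product 2000 = 6288.8/1.351 = 4654.92.
Real gross regional product 2001 = 6217.5/1.449 = 4290.89.
Change = 4290.89/4654.92 − 1 = -0.0782.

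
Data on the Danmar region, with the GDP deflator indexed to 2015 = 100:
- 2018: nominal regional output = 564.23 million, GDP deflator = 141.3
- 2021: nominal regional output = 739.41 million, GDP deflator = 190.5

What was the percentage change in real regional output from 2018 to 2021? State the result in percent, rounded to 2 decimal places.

-2.80%

Real regional output 2018 = 564.23 / 1.413 = 399.31.
Real regional output 2021 = 739.41 / 1.905 = 388.14.
Real growth = 388.14 / 399.31 − 1 = -0.0280.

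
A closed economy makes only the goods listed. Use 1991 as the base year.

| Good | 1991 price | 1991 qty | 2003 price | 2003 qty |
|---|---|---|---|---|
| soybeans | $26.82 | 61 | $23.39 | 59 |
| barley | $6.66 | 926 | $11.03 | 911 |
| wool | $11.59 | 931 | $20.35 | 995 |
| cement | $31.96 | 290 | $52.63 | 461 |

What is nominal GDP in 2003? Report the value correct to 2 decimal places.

$55939.02

Nominal GDP 2003 = Σ (p_2003 × q_2003) = 23.39·59 + 11.03·911 + 20.35·995 + 52.63·461 = 55939.02.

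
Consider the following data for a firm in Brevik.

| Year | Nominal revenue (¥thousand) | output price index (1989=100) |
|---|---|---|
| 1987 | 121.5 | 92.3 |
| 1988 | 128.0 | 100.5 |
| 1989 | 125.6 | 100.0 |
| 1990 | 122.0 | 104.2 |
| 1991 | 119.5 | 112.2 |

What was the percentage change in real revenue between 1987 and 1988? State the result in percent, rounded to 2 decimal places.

-3.25%

Real revenue 1987 = 121.5/0.923 = 131.64.
Real revenue 1988 = 128.0/1.005 = 127.36.
Change = 127.36/131.64 − 1 = -0.0325.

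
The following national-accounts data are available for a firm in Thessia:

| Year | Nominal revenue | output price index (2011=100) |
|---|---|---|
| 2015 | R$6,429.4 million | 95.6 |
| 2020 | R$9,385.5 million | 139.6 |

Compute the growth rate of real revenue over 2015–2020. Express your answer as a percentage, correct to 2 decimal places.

Deflate each year: 2015 → 6429.4/0.956 = 6725.31; 2020 → 9385.5/1.396 = 6723.14.
So real revenue changed by 6723.14/6725.31 − 1 = -0.0003, i.e. -0.03%.

-0.03%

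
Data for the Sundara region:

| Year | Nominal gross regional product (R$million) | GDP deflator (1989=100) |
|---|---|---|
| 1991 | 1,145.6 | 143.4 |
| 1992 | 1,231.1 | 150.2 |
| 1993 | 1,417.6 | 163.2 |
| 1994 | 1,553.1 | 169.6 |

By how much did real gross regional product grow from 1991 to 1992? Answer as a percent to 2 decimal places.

2.60%

Real gross regional product 1991 = 1145.6/1.434 = 798.88.
Real gross regional product 1992 = 1231.1/1.502 = 819.64.
Change = 819.64/798.88 − 1 = 0.0260.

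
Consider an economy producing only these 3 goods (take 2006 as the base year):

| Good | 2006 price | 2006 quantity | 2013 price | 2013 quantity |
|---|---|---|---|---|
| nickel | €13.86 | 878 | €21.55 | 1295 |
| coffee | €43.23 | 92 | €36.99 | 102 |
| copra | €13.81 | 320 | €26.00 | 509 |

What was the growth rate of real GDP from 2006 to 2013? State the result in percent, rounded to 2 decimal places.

Real GDP 2006 = Nominal GDP 2006 = 13.86·878 + 43.23·92 + 13.81·320 = 20565.44.
Real GDP 2013 (at 2006 prices) = 13.86·1295 + 43.23·102 + 13.81·509 = 29387.45.
Real growth = 29387.45/20565.44 − 1 = 0.4290.

42.90%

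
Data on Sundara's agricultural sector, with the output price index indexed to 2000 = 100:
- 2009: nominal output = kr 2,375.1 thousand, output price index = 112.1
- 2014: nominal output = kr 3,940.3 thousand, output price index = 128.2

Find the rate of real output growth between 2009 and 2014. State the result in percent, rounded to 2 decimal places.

Deflate each year: 2009 → 2375.1/1.121 = 2118.73; 2014 → 3940.3/1.282 = 3073.56.
So real output changed by 3073.56/2118.73 − 1 = 0.4507, i.e. 45.07%.

45.07%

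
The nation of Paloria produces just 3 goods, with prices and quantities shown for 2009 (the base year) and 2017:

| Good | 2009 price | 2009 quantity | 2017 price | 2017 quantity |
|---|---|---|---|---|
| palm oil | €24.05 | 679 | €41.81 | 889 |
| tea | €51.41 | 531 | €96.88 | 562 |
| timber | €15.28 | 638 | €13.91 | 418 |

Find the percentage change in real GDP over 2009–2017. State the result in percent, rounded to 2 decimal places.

Real GDP 2009 = Nominal GDP 2009 = 24.05·679 + 51.41·531 + 15.28·638 = 53377.30.
Real GDP 2017 (at 2009 prices) = 24.05·889 + 51.41·562 + 15.28·418 = 56659.91.
Real growth = 56659.91/53377.30 − 1 = 0.0615.

6.15%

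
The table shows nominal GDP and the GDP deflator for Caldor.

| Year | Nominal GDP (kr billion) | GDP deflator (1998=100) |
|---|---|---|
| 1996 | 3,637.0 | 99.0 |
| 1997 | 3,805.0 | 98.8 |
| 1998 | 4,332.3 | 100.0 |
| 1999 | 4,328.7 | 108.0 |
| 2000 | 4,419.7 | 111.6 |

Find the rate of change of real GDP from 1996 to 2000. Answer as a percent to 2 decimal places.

Real GDP 1996 = 3637.0/0.990 = 3673.74.
Real GDP 2000 = 4419.7/1.116 = 3960.30.
Change = 3960.30/3673.74 − 1 = 0.0780.

7.80%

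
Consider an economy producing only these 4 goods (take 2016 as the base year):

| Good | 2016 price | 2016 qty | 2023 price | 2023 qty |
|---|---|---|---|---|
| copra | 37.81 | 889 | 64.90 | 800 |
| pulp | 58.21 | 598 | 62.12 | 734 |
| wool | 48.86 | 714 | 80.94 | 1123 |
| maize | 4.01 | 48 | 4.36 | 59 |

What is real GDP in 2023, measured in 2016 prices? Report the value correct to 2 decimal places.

128080.51

Real GDP 2023 = Σ (p_2016 × q_2023) = 37.81·800 + 58.21·734 + 48.86·1123 + 4.01·59 = 128080.51.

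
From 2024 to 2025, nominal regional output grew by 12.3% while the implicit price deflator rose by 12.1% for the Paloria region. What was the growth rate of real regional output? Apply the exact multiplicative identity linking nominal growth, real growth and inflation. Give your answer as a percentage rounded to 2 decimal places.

(1 + g_nom) = (1 + g_real)(1 + π), so g_real = 1.1230 / 1.1210 − 1 = 0.00178.

0.18%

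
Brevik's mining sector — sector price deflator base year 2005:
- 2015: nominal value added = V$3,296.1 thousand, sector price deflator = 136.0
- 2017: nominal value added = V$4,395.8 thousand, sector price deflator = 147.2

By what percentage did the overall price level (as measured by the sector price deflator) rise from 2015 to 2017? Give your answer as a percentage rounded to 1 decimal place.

8.2%

Price-level change = 147.2 / 136.0 − 1 = 0.0824.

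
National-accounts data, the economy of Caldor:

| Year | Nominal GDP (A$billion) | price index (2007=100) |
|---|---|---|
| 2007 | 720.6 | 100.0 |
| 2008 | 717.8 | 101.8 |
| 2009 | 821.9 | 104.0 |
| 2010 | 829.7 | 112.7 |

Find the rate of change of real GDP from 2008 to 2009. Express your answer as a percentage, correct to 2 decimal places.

12.08%

Real GDP 2008 = 717.8/1.018 = 705.11.
Real GDP 2009 = 821.9/1.040 = 790.29.
Change = 790.29/705.11 − 1 = 0.1208.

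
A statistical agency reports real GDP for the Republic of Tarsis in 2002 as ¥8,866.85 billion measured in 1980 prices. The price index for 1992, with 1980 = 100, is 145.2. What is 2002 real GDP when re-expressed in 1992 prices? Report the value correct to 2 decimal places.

Real GDP in 1992 prices = Real GDP in 1980 prices × (P_1992/P_1980) = 8866.85 × 1.452 = 12874.67.

¥12,874.67 billion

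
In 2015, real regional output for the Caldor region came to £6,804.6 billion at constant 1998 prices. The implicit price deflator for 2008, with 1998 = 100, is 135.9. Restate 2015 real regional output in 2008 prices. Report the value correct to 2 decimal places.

Real regional output in 2008 prices = Real regional output in 1998 prices × (P_2008/P_1998) = 6804.6 × 1.359 = 9247.45.

£9,247.45 billion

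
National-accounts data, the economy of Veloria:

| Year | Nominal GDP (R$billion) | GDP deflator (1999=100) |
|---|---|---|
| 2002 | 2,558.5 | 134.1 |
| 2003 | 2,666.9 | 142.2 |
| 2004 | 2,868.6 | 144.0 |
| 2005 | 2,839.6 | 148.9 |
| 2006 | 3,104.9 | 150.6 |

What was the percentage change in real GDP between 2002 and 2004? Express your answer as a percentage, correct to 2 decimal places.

4.41%

Real GDP 2002 = 2558.5/1.341 = 1907.90.
Real GDP 2004 = 2868.6/1.440 = 1992.08.
Change = 1992.08/1907.90 − 1 = 0.0441.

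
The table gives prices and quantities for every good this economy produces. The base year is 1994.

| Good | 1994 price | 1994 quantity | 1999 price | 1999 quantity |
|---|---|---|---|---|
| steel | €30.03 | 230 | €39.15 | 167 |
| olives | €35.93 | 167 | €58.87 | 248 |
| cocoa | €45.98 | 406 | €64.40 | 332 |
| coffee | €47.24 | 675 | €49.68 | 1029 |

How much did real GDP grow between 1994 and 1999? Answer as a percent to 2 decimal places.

22.59%

Real GDP 1994 = Nominal GDP 1994 = 30.03·230 + 35.93·167 + 45.98·406 + 47.24·675 = 63462.09.
Real GDP 1999 (at 1994 prices) = 30.03·167 + 35.93·248 + 45.98·332 + 47.24·1029 = 77800.97.
Real growth = 77800.97/63462.09 − 1 = 0.2259.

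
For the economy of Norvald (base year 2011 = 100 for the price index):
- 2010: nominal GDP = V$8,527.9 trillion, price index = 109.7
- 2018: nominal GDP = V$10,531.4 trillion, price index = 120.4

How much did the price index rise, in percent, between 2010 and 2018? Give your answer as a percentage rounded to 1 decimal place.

Price-level change = 120.4 / 109.7 − 1 = 0.0975.

9.8%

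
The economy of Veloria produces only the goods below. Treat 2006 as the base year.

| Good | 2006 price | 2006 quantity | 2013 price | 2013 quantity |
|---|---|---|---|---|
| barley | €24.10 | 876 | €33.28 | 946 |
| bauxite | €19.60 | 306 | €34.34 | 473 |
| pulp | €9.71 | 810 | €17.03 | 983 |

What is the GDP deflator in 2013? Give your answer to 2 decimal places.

Nominal GDP 2013 = 33.28·946 + 34.34·473 + 17.03·983 = 64466.19.
Real GDP 2013 (at 2006 prices) = 24.10·946 + 19.60·473 + 9.71·983 = 41614.33.
Deflator = Nominal/Real × 100 = 64466.19/41614.33 × 100 = 154.913.

154.91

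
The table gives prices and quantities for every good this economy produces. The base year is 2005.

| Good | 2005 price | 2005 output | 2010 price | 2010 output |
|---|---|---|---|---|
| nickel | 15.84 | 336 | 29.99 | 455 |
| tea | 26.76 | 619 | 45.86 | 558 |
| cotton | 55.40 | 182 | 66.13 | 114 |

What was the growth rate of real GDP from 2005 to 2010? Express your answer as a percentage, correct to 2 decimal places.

Real GDP 2005 = Nominal GDP 2005 = 15.84·336 + 26.76·619 + 55.40·182 = 31969.48.
Real GDP 2010 (at 2005 prices) = 15.84·455 + 26.76·558 + 55.40·114 = 28454.88.
Real growth = 28454.88/31969.48 − 1 = -0.1099.

-10.99%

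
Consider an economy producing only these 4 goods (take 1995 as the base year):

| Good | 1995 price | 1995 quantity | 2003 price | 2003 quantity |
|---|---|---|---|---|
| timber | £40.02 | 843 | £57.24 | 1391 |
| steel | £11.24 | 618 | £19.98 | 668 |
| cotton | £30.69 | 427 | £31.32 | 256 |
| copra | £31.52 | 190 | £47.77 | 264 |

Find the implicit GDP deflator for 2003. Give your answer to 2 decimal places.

Nominal GDP 2003 = 57.24·1391 + 19.98·668 + 31.32·256 + 47.77·264 = 113596.68.
Real GDP 2003 (at 1995 prices) = 40.02·1391 + 11.24·668 + 30.69·256 + 31.52·264 = 79354.06.
Deflator = Nominal/Real × 100 = 113596.68/79354.06 × 100 = 143.152.

143.15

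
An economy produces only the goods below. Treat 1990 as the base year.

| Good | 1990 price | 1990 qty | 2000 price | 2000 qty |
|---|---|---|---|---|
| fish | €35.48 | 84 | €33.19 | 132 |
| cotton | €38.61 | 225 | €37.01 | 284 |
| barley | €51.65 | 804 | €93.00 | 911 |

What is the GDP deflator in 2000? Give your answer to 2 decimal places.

Nominal GDP 2000 = 33.19·132 + 37.01·284 + 93.00·911 = 99614.92.
Real GDP 2000 (at 1990 prices) = 35.48·132 + 38.61·284 + 51.65·911 = 62701.75.
Deflator = Nominal/Real × 100 = 99614.92/62701.75 × 100 = 158.871.

158.87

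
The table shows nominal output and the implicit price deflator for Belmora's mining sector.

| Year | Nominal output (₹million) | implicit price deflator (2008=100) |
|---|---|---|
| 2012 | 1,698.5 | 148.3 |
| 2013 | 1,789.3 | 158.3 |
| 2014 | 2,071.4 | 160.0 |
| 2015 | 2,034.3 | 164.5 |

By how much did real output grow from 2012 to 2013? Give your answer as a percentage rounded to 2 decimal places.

-1.31%

Real output 2012 = 1698.5/1.483 = 1145.31.
Real output 2013 = 1789.3/1.583 = 1130.32.
Change = 1130.32/1145.31 − 1 = -0.0131.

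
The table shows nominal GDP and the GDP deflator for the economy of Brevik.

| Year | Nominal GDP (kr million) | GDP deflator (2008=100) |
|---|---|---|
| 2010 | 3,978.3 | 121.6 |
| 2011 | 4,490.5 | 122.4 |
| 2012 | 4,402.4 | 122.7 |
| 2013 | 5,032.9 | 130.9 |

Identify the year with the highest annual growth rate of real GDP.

2011: real = 4490.5/1.224 = 3668.71; growth vs 2010 (3271.63) = 12.14%.
2012: real = 4402.4/1.227 = 3587.94; growth vs 2011 (3668.71) = -2.20%.
2013: real = 5032.9/1.309 = 3844.84; growth vs 2012 (3587.94) = 7.16%.

2011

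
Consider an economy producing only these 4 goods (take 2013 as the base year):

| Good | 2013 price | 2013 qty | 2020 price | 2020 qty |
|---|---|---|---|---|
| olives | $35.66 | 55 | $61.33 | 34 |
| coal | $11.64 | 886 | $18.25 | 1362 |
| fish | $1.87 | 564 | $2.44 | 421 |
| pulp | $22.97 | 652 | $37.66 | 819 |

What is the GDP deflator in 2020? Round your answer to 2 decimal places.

160.40

Nominal GDP 2020 = 61.33·34 + 18.25·1362 + 2.44·421 + 37.66·819 = 58812.50.
Real GDP 2020 (at 2013 prices) = 35.66·34 + 11.64·1362 + 1.87·421 + 22.97·819 = 36665.82.
Deflator = Nominal/Real × 100 = 58812.50/36665.82 × 100 = 160.401.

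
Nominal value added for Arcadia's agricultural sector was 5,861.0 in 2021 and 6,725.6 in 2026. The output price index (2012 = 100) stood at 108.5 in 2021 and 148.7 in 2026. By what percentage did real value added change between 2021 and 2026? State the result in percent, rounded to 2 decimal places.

Deflate each year: 2021 → 5861.0/1.085 = 5401.84; 2026 → 6725.6/1.487 = 4522.93.
So real value added changed by 4522.93/5401.84 − 1 = -0.1627, i.e. -16.27%.

-16.27%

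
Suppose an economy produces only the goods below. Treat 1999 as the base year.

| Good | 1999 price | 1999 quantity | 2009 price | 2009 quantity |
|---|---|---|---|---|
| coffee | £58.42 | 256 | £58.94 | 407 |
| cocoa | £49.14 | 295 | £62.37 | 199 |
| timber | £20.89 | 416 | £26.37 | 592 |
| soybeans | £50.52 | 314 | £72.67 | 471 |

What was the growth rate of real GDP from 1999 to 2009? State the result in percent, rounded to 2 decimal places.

29.09%

Real GDP 1999 = Nominal GDP 1999 = 58.42·256 + 49.14·295 + 20.89·416 + 50.52·314 = 54005.34.
Real GDP 2009 (at 1999 prices) = 58.42·407 + 49.14·199 + 20.89·592 + 50.52·471 = 69717.60.
Real growth = 69717.60/54005.34 − 1 = 0.2909.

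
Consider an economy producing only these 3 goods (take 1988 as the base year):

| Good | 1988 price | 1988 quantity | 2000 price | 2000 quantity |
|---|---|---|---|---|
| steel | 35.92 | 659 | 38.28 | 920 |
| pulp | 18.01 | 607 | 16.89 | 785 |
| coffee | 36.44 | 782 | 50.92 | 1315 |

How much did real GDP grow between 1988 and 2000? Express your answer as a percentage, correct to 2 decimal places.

Real GDP 1988 = Nominal GDP 1988 = 35.92·659 + 18.01·607 + 36.44·782 = 63099.43.
Real GDP 2000 (at 1988 prices) = 35.92·920 + 18.01·785 + 36.44·1315 = 95102.85.
Real growth = 95102.85/63099.43 − 1 = 0.5072.

50.72%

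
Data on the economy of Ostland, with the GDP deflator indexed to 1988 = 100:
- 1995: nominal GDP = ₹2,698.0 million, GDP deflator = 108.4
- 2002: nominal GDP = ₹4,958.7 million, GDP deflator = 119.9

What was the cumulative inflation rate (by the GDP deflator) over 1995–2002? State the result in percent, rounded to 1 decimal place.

10.6%

Price-level change = 119.9 / 108.4 − 1 = 0.1061.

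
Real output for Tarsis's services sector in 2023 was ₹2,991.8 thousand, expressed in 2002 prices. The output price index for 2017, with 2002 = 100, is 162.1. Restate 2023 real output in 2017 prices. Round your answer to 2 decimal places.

Real output in 2017 prices = Real output in 2002 prices × (P_2017/P_2002) = 2991.8 × 1.621 = 4849.71.

₹4,849.71 thousand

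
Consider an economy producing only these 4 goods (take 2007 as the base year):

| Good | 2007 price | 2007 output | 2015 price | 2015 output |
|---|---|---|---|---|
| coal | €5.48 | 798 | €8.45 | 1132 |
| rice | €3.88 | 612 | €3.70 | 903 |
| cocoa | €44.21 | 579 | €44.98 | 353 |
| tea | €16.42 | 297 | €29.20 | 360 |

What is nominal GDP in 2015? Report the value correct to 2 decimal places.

€39296.44

Nominal GDP 2015 = Σ (p_2015 × q_2015) = 8.45·1132 + 3.70·903 + 44.98·353 + 29.20·360 = 39296.44.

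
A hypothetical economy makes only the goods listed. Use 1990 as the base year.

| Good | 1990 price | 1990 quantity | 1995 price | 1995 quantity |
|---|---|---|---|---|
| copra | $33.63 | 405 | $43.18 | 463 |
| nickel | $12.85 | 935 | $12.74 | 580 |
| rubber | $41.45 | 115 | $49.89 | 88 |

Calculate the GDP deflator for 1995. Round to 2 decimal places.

Nominal GDP 1995 = 43.18·463 + 12.74·580 + 49.89·88 = 31771.86.
Real GDP 1995 (at 1990 prices) = 33.63·463 + 12.85·580 + 41.45·88 = 26671.29.
Deflator = Nominal/Real × 100 = 31771.86/26671.29 × 100 = 119.124.

119.12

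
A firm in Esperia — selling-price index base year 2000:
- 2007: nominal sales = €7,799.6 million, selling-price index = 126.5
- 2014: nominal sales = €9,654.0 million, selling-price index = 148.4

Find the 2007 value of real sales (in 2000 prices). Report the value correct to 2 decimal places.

Real sales = Nominal / (selling-price index/100) = 7799.6 / 1.265 = 6165.69.

€6,165.69 million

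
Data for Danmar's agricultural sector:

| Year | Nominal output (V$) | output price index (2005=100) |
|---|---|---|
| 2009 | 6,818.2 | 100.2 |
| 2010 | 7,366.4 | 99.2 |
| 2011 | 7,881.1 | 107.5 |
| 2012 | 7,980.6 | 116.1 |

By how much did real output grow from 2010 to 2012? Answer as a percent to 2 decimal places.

Real output 2010 = 7366.4/0.992 = 7425.81.
Real output 2012 = 7980.6/1.161 = 6873.90.
Change = 6873.90/7425.81 − 1 = -0.0743.

-7.43%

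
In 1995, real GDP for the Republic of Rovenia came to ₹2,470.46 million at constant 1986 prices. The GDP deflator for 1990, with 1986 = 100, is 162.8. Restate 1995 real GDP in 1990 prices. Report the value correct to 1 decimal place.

₹4,021.9 million

Real GDP in 1990 prices = Real GDP in 1986 prices × (P_1990/P_1986) = 2470.46 × 1.628 = 4021.91.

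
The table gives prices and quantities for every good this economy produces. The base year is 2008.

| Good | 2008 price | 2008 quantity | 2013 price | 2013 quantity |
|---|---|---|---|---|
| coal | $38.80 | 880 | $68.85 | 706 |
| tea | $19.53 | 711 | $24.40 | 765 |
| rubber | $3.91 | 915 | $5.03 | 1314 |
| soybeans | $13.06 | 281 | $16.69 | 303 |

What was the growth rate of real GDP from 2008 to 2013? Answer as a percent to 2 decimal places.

-6.96%

Real GDP 2008 = Nominal GDP 2008 = 38.80·880 + 19.53·711 + 3.91·915 + 13.06·281 = 55277.34.
Real GDP 2013 (at 2008 prices) = 38.80·706 + 19.53·765 + 3.91·1314 + 13.06·303 = 51428.17.
Real growth = 51428.17/55277.34 − 1 = -0.0696.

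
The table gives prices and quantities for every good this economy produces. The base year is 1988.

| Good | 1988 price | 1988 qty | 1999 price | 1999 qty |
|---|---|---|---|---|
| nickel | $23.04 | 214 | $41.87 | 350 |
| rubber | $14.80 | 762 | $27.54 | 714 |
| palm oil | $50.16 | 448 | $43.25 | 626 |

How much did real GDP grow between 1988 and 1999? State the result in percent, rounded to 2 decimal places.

Real GDP 1988 = Nominal GDP 1988 = 23.04·214 + 14.80·762 + 50.16·448 = 38679.84.
Real GDP 1999 (at 1988 prices) = 23.04·350 + 14.80·714 + 50.16·626 = 50031.36.
Real growth = 50031.36/38679.84 − 1 = 0.2935.

29.35%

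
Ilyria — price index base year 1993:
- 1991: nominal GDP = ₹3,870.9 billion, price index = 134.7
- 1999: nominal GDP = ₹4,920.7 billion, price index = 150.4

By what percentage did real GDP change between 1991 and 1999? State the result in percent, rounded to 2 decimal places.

13.85%

Real GDP 1991 = 3870.9 / 1.347 = 2873.72.
Real GDP 1999 = 4920.7 / 1.504 = 3271.74.
Real growth = 3271.74 / 2873.72 − 1 = 0.1385.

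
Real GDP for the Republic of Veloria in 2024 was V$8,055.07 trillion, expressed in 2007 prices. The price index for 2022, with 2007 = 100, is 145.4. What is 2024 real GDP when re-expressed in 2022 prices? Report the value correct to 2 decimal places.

V$11,712.07 trillion

Real GDP in 2022 prices = Real GDP in 2007 prices × (P_2022/P_2007) = 8055.07 × 1.454 = 11712.07.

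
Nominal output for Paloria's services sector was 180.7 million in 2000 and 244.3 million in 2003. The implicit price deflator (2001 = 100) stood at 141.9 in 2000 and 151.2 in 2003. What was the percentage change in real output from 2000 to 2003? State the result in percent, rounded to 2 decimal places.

Real output 2000 = 180.7 / 1.419 = 127.34.
Real output 2003 = 244.3 / 1.512 = 161.57.
Real growth = 161.57 / 127.34 − 1 = 0.2688.

26.88%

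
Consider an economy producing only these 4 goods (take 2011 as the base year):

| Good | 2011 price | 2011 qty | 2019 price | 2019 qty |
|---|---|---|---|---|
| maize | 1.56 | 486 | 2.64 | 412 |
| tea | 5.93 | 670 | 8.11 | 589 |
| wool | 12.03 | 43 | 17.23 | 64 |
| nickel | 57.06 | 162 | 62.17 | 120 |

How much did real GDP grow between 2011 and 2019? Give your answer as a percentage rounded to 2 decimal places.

Real GDP 2011 = Nominal GDP 2011 = 1.56·486 + 5.93·670 + 12.03·43 + 57.06·162 = 14492.27.
Real GDP 2019 (at 2011 prices) = 1.56·412 + 5.93·589 + 12.03·64 + 57.06·120 = 11752.61.
Real growth = 11752.61/14492.27 − 1 = -0.1890.

-18.90%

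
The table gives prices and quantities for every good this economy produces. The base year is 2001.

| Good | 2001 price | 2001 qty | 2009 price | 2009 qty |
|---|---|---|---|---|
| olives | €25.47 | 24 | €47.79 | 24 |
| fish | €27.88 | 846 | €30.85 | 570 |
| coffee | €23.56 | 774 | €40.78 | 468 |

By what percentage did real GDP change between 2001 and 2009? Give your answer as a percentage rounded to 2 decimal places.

-35.12%

Real GDP 2001 = Nominal GDP 2001 = 25.47·24 + 27.88·846 + 23.56·774 = 42433.20.
Real GDP 2009 (at 2001 prices) = 25.47·24 + 27.88·570 + 23.56·468 = 27528.96.
Real growth = 27528.96/42433.20 − 1 = -0.3512.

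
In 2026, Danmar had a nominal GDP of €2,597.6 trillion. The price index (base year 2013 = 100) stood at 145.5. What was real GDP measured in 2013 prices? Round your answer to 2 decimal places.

€1,785.29 trillion

Real GDP = Nominal / (price index/100) = 2597.6 / 1.455 = 1785.29.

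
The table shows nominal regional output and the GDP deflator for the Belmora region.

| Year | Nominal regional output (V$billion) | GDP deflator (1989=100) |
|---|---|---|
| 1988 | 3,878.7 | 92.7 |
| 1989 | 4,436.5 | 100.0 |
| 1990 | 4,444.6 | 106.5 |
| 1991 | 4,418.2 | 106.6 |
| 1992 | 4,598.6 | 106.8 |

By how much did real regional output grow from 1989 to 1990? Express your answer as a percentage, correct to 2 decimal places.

Real regional output 1989 = 4436.5/1.000 = 4436.50.
Real regional output 1990 = 4444.6/1.065 = 4173.33.
Change = 4173.33/4436.50 − 1 = -0.0593.

-5.93%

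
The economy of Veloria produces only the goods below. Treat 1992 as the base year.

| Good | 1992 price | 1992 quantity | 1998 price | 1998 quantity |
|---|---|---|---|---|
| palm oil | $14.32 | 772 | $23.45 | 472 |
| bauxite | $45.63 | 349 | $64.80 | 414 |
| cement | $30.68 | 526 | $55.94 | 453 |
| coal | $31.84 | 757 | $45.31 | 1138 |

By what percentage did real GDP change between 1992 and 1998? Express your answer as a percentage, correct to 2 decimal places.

Real GDP 1992 = Nominal GDP 1992 = 14.32·772 + 45.63·349 + 30.68·526 + 31.84·757 = 67220.47.
Real GDP 1998 (at 1992 prices) = 14.32·472 + 45.63·414 + 30.68·453 + 31.84·1138 = 75781.82.
Real growth = 75781.82/67220.47 − 1 = 0.1274.

12.74%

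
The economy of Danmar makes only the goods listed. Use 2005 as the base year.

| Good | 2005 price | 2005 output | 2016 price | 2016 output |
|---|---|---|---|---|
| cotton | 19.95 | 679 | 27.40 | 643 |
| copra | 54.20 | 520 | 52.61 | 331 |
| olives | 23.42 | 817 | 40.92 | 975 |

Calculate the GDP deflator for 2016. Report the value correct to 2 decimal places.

139.79

Nominal GDP 2016 = 27.40·643 + 52.61·331 + 40.92·975 = 74929.11.
Real GDP 2016 (at 2005 prices) = 19.95·643 + 54.20·331 + 23.42·975 = 53602.55.
Deflator = Nominal/Real × 100 = 74929.11/53602.55 × 100 = 139.786.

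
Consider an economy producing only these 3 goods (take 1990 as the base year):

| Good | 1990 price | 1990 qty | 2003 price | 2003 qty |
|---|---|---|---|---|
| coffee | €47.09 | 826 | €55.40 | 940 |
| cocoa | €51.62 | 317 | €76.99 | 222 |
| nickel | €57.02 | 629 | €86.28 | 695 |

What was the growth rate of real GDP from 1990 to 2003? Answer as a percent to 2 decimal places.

4.64%

Real GDP 1990 = Nominal GDP 1990 = 47.09·826 + 51.62·317 + 57.02·629 = 91125.46.
Real GDP 2003 (at 1990 prices) = 47.09·940 + 51.62·222 + 57.02·695 = 95353.14.
Real growth = 95353.14/91125.46 − 1 = 0.0464.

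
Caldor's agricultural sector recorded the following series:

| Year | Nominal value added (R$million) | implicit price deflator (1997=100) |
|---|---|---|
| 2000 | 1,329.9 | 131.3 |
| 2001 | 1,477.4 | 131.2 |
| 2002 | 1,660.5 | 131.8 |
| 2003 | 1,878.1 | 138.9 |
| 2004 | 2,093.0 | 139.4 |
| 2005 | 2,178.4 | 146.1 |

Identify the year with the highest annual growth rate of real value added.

2001: real = 1477.4/1.312 = 1126.07; growth vs 2000 (1012.87) = 11.18%.
2002: real = 1660.5/1.318 = 1259.86; growth vs 2001 (1126.07) = 11.88%.
2003: real = 1878.1/1.389 = 1352.12; growth vs 2002 (1259.86) = 7.32%.
2004: real = 2093.0/1.394 = 1501.43; growth vs 2003 (1352.12) = 11.04%.
2005: real = 2178.4/1.461 = 1491.03; growth vs 2004 (1501.43) = -0.69%.

2002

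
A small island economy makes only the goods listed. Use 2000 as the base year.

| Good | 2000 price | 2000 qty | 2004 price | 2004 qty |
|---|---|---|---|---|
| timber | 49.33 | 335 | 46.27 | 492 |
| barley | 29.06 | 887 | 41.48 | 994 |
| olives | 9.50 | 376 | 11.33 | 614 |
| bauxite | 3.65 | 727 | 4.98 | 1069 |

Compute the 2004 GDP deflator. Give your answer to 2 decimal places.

Nominal GDP 2004 = 46.27·492 + 41.48·994 + 11.33·614 + 4.98·1069 = 76276.20.
Real GDP 2004 (at 2000 prices) = 49.33·492 + 29.06·994 + 9.50·614 + 3.65·1069 = 62890.85.
Deflator = Nominal/Real × 100 = 76276.20/62890.85 × 100 = 121.283.

121.28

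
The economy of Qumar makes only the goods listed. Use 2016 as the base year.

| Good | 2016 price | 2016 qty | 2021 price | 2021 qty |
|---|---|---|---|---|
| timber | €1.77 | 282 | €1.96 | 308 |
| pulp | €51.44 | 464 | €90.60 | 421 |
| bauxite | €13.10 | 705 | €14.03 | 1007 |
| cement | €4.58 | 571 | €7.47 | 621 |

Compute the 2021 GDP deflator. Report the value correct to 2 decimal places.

150.41

Nominal GDP 2021 = 1.96·308 + 90.60·421 + 14.03·1007 + 7.47·621 = 57513.36.
Real GDP 2021 (at 2016 prices) = 1.77·308 + 51.44·421 + 13.10·1007 + 4.58·621 = 38237.28.
Deflator = Nominal/Real × 100 = 57513.36/38237.28 × 100 = 150.412.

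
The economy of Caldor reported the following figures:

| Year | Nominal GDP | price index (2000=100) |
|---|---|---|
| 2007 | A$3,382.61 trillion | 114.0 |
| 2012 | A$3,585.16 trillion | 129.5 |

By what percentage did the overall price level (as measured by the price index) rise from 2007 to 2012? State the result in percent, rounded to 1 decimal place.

Price-level change = 129.5 / 114.0 − 1 = 0.1360.

13.6%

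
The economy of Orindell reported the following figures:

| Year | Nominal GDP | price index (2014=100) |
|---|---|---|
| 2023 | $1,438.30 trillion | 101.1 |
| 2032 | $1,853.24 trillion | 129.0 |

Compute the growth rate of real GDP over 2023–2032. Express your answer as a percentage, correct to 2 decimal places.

Real GDP 2023 = 1438.30 / 1.011 = 1422.65.
Real GDP 2032 = 1853.24 / 1.290 = 1436.62.
Real growth = 1436.62 / 1422.65 − 1 = 0.0098.

0.98%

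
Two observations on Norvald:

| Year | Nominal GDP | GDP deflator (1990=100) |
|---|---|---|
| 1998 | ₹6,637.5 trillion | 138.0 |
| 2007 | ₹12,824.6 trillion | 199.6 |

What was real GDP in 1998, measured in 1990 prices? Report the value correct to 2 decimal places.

₹4,809.78 trillion

Real GDP = Nominal / (GDP deflator/100) = 6637.5 / 1.380 = 4809.78.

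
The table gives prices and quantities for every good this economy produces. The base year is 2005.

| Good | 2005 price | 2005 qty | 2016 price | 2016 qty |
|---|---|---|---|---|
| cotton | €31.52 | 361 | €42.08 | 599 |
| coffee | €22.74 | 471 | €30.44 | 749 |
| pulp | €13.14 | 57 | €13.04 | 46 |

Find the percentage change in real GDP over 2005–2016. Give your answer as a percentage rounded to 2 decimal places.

Real GDP 2005 = Nominal GDP 2005 = 31.52·361 + 22.74·471 + 13.14·57 = 22838.24.
Real GDP 2016 (at 2005 prices) = 31.52·599 + 22.74·749 + 13.14·46 = 36517.18.
Real growth = 36517.18/22838.24 − 1 = 0.5989.

59.89%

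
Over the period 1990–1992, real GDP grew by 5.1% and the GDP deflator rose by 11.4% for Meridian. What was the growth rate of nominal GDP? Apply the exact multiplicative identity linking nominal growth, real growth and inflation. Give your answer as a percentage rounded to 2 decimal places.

17.08%

(1 + g_nom) = (1 + g_real)(1 + π) = 1.0510 × 1.1140 = 1.17081.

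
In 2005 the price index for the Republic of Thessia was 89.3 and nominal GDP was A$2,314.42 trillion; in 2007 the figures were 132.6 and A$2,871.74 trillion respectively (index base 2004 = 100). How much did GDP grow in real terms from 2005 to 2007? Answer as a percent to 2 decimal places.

Real GDP 2005 = 2314.42 / 0.893 = 2591.74.
Real GDP 2007 = 2871.74 / 1.326 = 2165.72.
Real growth = 2165.72 / 2591.74 − 1 = -0.1644.

-16.44%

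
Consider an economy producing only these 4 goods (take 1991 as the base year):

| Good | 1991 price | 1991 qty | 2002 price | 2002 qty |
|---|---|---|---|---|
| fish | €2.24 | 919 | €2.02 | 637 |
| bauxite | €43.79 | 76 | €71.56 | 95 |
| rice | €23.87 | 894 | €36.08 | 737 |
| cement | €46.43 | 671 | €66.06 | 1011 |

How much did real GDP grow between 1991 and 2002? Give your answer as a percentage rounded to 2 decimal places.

Real GDP 1991 = Nominal GDP 1991 = 2.24·919 + 43.79·76 + 23.87·894 + 46.43·671 = 57880.91.
Real GDP 2002 (at 1991 prices) = 2.24·637 + 43.79·95 + 23.87·737 + 46.43·1011 = 70119.85.
Real growth = 70119.85/57880.91 − 1 = 0.2115.

21.15%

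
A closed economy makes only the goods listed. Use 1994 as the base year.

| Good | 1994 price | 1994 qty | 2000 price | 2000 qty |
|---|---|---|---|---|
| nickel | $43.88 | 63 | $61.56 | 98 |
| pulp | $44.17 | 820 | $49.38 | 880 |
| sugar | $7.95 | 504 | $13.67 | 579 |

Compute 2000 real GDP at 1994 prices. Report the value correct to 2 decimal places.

$47772.89

Real GDP 2000 = Σ (p_1994 × q_2000) = 43.88·98 + 44.17·880 + 7.95·579 = 47772.89.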